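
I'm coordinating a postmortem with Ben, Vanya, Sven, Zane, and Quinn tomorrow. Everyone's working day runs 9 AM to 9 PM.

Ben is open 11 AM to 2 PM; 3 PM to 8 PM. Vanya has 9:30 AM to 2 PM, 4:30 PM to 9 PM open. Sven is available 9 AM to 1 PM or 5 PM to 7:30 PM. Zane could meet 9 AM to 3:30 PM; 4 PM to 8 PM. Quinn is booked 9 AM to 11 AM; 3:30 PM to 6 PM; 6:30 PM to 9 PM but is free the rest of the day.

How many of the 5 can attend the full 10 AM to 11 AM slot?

Ben free: 11:00-14:00, 15:00-20:00.
Vanya free: 09:30-14:00, 16:30-21:00.
Sven free: 09:00-13:00, 17:00-19:30.
Zane free: 09:00-15:30, 16:00-20:00.
Quinn free: 11:00-15:30, 18:00-18:30 (invert busy blocks within the working day).
Vanya, Sven, and Zane can make the full 10:00-11:00 slot — that's 3.

3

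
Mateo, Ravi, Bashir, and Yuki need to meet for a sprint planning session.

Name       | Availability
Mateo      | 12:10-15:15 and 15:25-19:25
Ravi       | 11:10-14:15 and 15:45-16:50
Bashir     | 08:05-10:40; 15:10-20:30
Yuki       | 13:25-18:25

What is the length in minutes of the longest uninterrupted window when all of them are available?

Mateo ∩ Ravi: 12:10-14:15, 15:45-16:50.
Mateo ∩ Ravi ∩ Bashir: 15:45-16:50.
Mateo ∩ Ravi ∩ Bashir ∩ Yuki: 15:45-16:50.
The longest is 15:45-16:50 at 65 minutes.

65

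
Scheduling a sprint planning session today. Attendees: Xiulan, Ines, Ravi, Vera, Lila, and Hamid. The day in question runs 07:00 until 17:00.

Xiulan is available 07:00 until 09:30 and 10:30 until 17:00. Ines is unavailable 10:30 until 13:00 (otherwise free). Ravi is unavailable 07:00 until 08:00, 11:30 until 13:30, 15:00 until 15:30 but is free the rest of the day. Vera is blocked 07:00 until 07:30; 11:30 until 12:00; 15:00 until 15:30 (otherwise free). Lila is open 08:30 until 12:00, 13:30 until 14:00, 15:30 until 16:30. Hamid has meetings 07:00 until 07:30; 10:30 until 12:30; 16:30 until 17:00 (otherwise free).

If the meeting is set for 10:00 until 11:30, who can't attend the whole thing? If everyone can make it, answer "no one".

Xiulan free: 07:00-09:30, 10:30-17:00.
Ines free: 07:00-10:30, 13:00-17:00 (invert busy blocks within the working day).
Ravi free: 08:00-11:30, 13:30-15:00, 15:30-17:00 (invert busy blocks within the working day).
Vera free: 07:30-11:30, 12:00-15:00, 15:30-17:00 (invert busy blocks within the working day).
Lila free: 08:30-12:00, 13:30-14:00, 15:30-16:30.
Hamid free: 07:30-10:30, 12:30-16:30 (invert busy blocks within the working day).
Xiulan: not fully free for 10:00-11:30. Ines: not fully free for 10:00-11:30. Ravi: free for 10:00-11:30. Vera: free for 10:00-11:30. Lila: free for 10:00-11:30. Hamid: not fully free for 10:00-11:30.

Hamid, Ines, Xiulan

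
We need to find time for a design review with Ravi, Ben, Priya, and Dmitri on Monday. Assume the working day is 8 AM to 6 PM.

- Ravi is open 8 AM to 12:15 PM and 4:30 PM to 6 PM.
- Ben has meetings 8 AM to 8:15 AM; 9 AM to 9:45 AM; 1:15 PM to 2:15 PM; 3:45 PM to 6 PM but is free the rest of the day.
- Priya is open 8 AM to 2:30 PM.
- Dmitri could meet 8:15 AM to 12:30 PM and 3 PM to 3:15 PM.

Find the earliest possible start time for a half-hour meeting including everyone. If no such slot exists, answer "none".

08:15

Ravi free: 08:00-12:15, 16:30-18:00.
Ben free: 08:15-09:00, 09:45-13:15, 14:15-15:45 (invert busy blocks within the working day).
Priya free: 08:00-14:30.
Dmitri free: 08:15-12:30, 15:00-15:15.
Ravi ∩ Ben: 08:15-09:00, 09:45-12:15.
Ravi ∩ Ben ∩ Priya: 08:15-09:00, 09:45-12:15.
Ravi ∩ Ben ∩ Priya ∩ Dmitri: 08:15-09:00, 09:45-12:15.
The first common window of at least 30 minutes is 08:15-09:00, so the earliest start is 08:15.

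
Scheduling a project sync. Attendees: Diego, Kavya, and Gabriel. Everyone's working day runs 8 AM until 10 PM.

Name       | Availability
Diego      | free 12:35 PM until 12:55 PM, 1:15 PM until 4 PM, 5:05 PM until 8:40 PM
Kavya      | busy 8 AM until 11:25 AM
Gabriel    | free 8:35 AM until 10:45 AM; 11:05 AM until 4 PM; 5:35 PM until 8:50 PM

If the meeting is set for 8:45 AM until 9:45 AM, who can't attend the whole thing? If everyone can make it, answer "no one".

Diego free: 12:35-12:55, 13:15-16:00, 17:05-20:40.
Kavya free: 11:25-22:00 (invert busy blocks within the working day).
Gabriel free: 08:35-10:45, 11:05-16:00, 17:35-20:50.
Diego: not fully free for 08:45-09:45. Kavya: not fully free for 08:45-09:45. Gabriel: free for 08:45-09:45.

Diego, Kavya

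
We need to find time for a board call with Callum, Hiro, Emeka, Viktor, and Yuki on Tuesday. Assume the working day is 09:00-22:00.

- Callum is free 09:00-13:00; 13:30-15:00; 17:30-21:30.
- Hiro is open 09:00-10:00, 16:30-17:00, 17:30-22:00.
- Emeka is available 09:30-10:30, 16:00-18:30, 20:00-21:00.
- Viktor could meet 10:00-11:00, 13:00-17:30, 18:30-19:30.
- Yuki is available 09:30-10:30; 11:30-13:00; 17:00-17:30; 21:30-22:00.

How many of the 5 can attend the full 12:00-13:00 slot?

2

Callum and Yuki can make the full 12:00-13:00 slot — that's 2.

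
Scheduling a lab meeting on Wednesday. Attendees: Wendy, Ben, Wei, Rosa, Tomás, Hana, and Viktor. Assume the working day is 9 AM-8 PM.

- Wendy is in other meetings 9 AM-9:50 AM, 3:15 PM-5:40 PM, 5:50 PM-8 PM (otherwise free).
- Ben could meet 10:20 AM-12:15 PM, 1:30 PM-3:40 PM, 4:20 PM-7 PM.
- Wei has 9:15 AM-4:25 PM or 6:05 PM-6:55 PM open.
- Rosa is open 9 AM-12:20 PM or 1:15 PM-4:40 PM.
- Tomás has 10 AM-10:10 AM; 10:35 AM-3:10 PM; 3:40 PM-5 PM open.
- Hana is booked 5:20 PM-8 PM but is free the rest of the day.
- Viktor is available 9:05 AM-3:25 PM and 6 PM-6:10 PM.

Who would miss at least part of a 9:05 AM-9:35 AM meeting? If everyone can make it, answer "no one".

Ben, Tomás, Wei, Wendy

Wendy free: 09:50-15:15, 17:40-17:50 (invert busy blocks within the working day).
Ben free: 10:20-12:15, 13:30-15:40, 16:20-19:00.
Wei free: 09:15-16:25, 18:05-18:55.
Rosa free: 09:00-12:20, 13:15-16:40.
Tomás free: 10:00-10:10, 10:35-15:10, 15:40-17:00.
Hana free: 09:00-17:20 (invert busy blocks within the working day).
Viktor free: 09:05-15:25, 18:00-18:10.
Wendy: not fully free for 09:05-09:35. Ben: not fully free for 09:05-09:35. Wei: not fully free for 09:05-09:35. Rosa: free for 09:05-09:35. Tomás: not fully free for 09:05-09:35. Hana: free for 09:05-09:35. Viktor: free for 09:05-09:35.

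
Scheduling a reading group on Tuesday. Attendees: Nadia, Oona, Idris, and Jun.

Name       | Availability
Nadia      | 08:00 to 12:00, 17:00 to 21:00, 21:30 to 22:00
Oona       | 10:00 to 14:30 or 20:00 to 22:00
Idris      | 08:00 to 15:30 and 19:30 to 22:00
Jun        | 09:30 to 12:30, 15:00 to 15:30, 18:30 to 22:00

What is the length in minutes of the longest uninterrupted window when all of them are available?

Nadia ∩ Oona: 10:00-12:00, 20:00-21:00, 21:30-22:00.
Nadia ∩ Oona ∩ Idris: 10:00-12:00, 20:00-21:00, 21:30-22:00.
Nadia ∩ Oona ∩ Idris ∩ Jun: 10:00-12:00, 20:00-21:00, 21:30-22:00.
The longest is 10:00-12:00 at 120 minutes.

120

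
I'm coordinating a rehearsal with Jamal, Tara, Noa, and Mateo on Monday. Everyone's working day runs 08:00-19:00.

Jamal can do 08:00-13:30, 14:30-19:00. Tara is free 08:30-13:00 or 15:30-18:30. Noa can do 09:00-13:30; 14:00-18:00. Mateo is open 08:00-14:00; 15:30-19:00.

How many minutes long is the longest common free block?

240

Jamal ∩ Tara: 08:30-13:00, 15:30-18:30.
Jamal ∩ Tara ∩ Noa: 09:00-13:00, 15:30-18:00.
Jamal ∩ Tara ∩ Noa ∩ Mateo: 09:00-13:00, 15:30-18:00.
So the common availability across everyone is 09:00-13:00, 15:30-18:00.
The longest is 09:00-13:00 at 240 minutes.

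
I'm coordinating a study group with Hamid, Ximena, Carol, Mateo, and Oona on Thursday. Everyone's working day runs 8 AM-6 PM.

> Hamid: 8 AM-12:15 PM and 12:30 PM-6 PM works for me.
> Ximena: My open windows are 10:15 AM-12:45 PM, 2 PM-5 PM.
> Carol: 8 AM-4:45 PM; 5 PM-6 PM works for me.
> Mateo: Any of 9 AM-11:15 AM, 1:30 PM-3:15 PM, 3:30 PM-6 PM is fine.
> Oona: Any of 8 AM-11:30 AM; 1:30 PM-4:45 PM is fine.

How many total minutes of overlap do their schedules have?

210

Hamid ∩ Ximena: 10:15-12:15, 12:30-12:45, 14:00-17:00.
Hamid ∩ Ximena ∩ Carol: 10:15-12:15, 12:30-12:45, 14:00-16:45.
Hamid ∩ Ximena ∩ Carol ∩ Mateo: 10:15-11:15, 14:00-15:15, 15:30-16:45.
Hamid ∩ Ximena ∩ Carol ∩ Mateo ∩ Oona: 10:15-11:15, 14:00-15:15, 15:30-16:45.
Those are the intersection windows.
Summing the common windows: 60 + 75 + 75 = 210 minutes.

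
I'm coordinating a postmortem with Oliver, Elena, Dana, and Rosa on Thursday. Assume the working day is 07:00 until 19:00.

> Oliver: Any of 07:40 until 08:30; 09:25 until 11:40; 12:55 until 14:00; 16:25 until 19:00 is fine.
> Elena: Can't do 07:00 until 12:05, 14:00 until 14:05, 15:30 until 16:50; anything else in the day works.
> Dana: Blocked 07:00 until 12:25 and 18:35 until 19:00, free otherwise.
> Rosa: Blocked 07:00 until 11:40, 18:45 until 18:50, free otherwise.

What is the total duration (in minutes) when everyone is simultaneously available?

170

Oliver free: 07:40-08:30, 09:25-11:40, 12:55-14:00, 16:25-19:00.
Elena free: 12:05-14:00, 14:05-15:30, 16:50-19:00 (invert busy blocks within the working day).
Dana free: 12:25-18:35 (invert busy blocks within the working day).
Rosa free: 11:40-18:45, 18:50-19:00 (invert busy blocks within the working day).
Oliver ∩ Elena: 12:55-14:00, 16:50-19:00.
Oliver ∩ Elena ∩ Dana: 12:55-14:00, 16:50-18:35.
Oliver ∩ Elena ∩ Dana ∩ Rosa: 12:55-14:00, 16:50-18:35.
Summing the common windows: 65 + 105 = 170 minutes.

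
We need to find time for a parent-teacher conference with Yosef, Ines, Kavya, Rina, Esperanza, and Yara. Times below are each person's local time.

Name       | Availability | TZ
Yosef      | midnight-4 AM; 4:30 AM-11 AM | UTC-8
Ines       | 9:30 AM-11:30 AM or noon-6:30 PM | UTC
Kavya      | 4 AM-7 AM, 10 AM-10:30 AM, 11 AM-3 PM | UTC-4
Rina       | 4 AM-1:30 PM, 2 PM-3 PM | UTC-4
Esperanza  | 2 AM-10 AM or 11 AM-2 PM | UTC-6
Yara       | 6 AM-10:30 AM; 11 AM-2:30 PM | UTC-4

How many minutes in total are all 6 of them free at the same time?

Yosef in UTC: 08:00-12:00, 12:30-19:00 (add 8h to convert from UTC-8).
Ines in UTC: 09:30-11:30, 12:00-18:30.
Kavya in UTC: 08:00-11:00, 14:00-14:30, 15:00-19:00 (add 4h to convert from UTC-4).
Rina in UTC: 08:00-17:30, 18:00-19:00 (add 4h to convert from UTC-4).
Esperanza in UTC: 08:00-16:00, 17:00-20:00 (add 6h to convert from UTC-6).
Yara in UTC: 10:00-14:30, 15:00-18:30 (add 4h to convert from UTC-4).
Yosef ∩ Ines: 09:30-11:30, 12:30-18:30.
Yosef ∩ Ines ∩ Kavya: 09:30-11:00, 14:00-14:30, 15:00-18:30.
Yosef ∩ Ines ∩ Kavya ∩ Rina: 09:30-11:00, 14:00-14:30, 15:00-17:30, 18:00-18:30.
Yosef ∩ Ines ∩ Kavya ∩ Rina ∩ Esperanza: 09:30-11:00, 14:00-14:30, 15:00-16:00, 17:00-17:30, 18:00-18:30.
Yosef ∩ Ines ∩ Kavya ∩ Rina ∩ Esperanza ∩ Yara: 10:00-11:00, 14:00-14:30, 15:00-16:00, 17:00-17:30, 18:00-18:30.
So the common availability across everyone is 10:00-11:00, 14:00-14:30, 15:00-16:00, 17:00-17:30, 18:00-18:30.
Summing the common windows: 60 + 30 + 60 + 30 + 30 = 210 minutes.

210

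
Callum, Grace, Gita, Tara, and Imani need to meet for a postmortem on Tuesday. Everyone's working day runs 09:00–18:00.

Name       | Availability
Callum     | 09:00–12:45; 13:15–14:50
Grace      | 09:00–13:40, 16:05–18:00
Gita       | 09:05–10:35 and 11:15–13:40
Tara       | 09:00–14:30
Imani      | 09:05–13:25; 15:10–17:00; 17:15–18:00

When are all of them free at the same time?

09:05-10:35, 11:15-12:45, 13:15-13:25

Callum ∩ Grace: 09:00-12:45, 13:15-13:40.
Callum ∩ Grace ∩ Gita: 09:05-10:35, 11:15-12:45, 13:15-13:40.
Callum ∩ Grace ∩ Gita ∩ Tara: 09:05-10:35, 11:15-12:45, 13:15-13:40.
Callum ∩ Grace ∩ Gita ∩ Tara ∩ Imani: 09:05-10:35, 11:15-12:45, 13:15-13:25.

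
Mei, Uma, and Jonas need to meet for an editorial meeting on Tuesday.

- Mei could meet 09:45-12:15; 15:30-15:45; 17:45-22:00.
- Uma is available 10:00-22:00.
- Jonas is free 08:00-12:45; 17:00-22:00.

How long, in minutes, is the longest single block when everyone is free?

255

Mei ∩ Uma: 10:00-12:15, 15:30-15:45, 17:45-22:00.
Mei ∩ Uma ∩ Jonas: 10:00-12:15, 17:45-22:00.
So the common availability across everyone is 10:00-12:15, 17:45-22:00.
The longest is 17:45-22:00 at 255 minutes.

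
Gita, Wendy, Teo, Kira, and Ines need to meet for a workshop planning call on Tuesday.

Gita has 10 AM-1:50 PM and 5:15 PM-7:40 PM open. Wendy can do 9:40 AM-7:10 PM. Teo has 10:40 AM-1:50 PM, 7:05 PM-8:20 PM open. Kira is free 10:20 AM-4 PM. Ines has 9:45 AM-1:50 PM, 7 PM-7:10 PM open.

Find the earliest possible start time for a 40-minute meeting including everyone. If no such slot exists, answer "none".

Gita ∩ Wendy: 10:00-13:50, 17:15-19:10.
Gita ∩ Wendy ∩ Teo: 10:40-13:50, 19:05-19:10.
Gita ∩ Wendy ∩ Teo ∩ Kira: 10:40-13:50.
Gita ∩ Wendy ∩ Teo ∩ Kira ∩ Ines: 10:40-13:50.
So the common availability across everyone is 10:40-13:50.
The first common window of at least 40 minutes is 10:40-13:50, so the earliest start is 10:40.

10:40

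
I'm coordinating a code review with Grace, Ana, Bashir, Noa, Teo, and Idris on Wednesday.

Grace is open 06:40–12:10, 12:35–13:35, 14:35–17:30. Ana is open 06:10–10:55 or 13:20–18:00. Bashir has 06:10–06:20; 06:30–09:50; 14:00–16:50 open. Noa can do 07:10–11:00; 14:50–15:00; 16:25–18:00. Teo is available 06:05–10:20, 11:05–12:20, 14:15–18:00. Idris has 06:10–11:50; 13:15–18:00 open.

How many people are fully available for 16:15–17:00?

4

Grace, Ana, Teo, and Idris can make the full 16:15-17:00 slot — that's 4.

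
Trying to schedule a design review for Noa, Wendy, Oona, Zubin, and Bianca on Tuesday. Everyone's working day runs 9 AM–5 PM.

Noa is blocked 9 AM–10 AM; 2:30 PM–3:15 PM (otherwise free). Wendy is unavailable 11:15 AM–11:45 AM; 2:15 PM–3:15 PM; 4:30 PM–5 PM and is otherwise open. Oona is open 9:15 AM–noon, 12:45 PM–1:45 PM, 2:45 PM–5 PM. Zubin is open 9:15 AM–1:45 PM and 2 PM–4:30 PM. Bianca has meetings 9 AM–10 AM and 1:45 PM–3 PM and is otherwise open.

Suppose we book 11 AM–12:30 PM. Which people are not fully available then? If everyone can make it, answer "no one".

Noa free: 10:00-14:30, 15:15-17:00 (invert busy blocks within the working day).
Wendy free: 09:00-11:15, 11:45-14:15, 15:15-16:30 (invert busy blocks within the working day).
Oona free: 09:15-12:00, 12:45-13:45, 14:45-17:00.
Zubin free: 09:15-13:45, 14:00-16:30.
Bianca free: 10:00-13:45, 15:00-17:00 (invert busy blocks within the working day).
Noa: free for 11:00-12:30. Wendy: not fully free for 11:00-12:30. Oona: not fully free for 11:00-12:30. Zubin: free for 11:00-12:30. Bianca: free for 11:00-12:30.

Oona, Wendy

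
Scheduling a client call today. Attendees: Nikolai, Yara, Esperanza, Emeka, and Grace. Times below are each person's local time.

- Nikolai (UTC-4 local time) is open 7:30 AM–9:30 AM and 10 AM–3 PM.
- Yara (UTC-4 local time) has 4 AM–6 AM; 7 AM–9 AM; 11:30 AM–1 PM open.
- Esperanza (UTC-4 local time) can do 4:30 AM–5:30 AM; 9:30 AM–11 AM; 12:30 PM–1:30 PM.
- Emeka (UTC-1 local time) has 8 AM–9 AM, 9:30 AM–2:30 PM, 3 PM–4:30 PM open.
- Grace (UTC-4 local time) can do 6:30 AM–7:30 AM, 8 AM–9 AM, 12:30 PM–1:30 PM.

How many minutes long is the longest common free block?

30

Nikolai in UTC: 11:30-13:30, 14:00-19:00 (add 4h to convert from UTC-4).
Yara in UTC: 08:00-10:00, 11:00-13:00, 15:30-17:00 (add 4h to convert from UTC-4).
Esperanza in UTC: 08:30-09:30, 13:30-15:00, 16:30-17:30 (add 4h to convert from UTC-4).
Emeka in UTC: 09:00-10:00, 10:30-15:30, 16:00-17:30 (add 1h to convert from UTC-1).
Grace in UTC: 10:30-11:30, 12:00-13:00, 16:30-17:30 (add 4h to convert from UTC-4).
Nikolai ∩ Yara: 11:30-13:00, 15:30-17:00.
Nikolai ∩ Yara ∩ Esperanza: 16:30-17:00.
Nikolai ∩ Yara ∩ Esperanza ∩ Emeka: 16:30-17:00.
Nikolai ∩ Yara ∩ Esperanza ∩ Emeka ∩ Grace: 16:30-17:00.
The longest is 16:30-17:00 at 30 minutes.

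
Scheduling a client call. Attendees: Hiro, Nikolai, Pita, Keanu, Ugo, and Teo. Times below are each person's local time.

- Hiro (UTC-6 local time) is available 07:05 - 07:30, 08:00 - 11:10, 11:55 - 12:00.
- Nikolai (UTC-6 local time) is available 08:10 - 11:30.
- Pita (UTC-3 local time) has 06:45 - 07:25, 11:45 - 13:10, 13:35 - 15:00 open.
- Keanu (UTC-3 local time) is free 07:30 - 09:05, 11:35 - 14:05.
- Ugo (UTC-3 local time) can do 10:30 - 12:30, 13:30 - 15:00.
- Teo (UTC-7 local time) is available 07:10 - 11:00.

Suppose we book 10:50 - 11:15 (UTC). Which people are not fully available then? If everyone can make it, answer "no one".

Hiro, Nikolai, Pita, Teo, Ugo

Hiro in UTC: 13:05-13:30, 14:00-17:10, 17:55-18:00 (add 6h to convert from UTC-6).
Nikolai in UTC: 14:10-17:30 (add 6h to convert from UTC-6).
Pita in UTC: 09:45-10:25, 14:45-16:10, 16:35-18:00 (add 3h to convert from UTC-3).
Keanu in UTC: 10:30-12:05, 14:35-17:05 (add 3h to convert from UTC-3).
Ugo in UTC: 13:30-15:30, 16:30-18:00 (add 3h to convert from UTC-3).
Teo in UTC: 14:10-18:00 (add 7h to convert from UTC-7).
Hiro: not fully free for 10:50-11:15. Nikolai: not fully free for 10:50-11:15. Pita: not fully free for 10:50-11:15. Keanu: free for 10:50-11:15. Ugo: not fully free for 10:50-11:15. Teo: not fully free for 10:50-11:15.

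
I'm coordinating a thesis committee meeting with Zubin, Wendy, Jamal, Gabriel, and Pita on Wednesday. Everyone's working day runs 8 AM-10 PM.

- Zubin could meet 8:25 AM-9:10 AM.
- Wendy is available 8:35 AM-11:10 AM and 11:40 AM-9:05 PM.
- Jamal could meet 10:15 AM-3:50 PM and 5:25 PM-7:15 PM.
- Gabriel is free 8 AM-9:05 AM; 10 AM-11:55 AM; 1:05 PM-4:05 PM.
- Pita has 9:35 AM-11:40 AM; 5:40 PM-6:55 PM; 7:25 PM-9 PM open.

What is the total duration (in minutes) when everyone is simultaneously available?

0

Zubin ∩ Wendy: 08:35-09:10.
Zubin ∩ Wendy ∩ Jamal: ∅.
Zubin ∩ Wendy ∩ Jamal ∩ Gabriel: ∅.
Zubin ∩ Wendy ∩ Jamal ∩ Gabriel ∩ Pita: ∅.
There is no time when everyone is free.
There is no common window, so the total is 0 minutes.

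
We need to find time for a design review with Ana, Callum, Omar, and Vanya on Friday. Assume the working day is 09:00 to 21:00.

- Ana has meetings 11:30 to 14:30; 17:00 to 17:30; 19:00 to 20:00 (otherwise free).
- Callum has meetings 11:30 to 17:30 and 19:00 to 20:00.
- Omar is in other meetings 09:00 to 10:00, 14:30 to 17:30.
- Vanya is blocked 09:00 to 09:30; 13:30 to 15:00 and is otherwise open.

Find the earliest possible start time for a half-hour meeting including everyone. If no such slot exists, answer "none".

Ana free: 09:00-11:30, 14:30-17:00, 17:30-19:00, 20:00-21:00 (invert busy blocks within the working day).
Callum free: 09:00-11:30, 17:30-19:00, 20:00-21:00 (invert busy blocks within the working day).
Omar free: 10:00-14:30, 17:30-21:00 (invert busy blocks within the working day).
Vanya free: 09:30-13:30, 15:00-21:00 (invert busy blocks within the working day).
Ana ∩ Callum: 09:00-11:30, 17:30-19:00, 20:00-21:00.
Ana ∩ Callum ∩ Omar: 10:00-11:30, 17:30-19:00, 20:00-21:00.
Ana ∩ Callum ∩ Omar ∩ Vanya: 10:00-11:30, 17:30-19:00, 20:00-21:00.
The first common window of at least 30 minutes is 10:00-11:30, so the earliest start is 10:00.

10:00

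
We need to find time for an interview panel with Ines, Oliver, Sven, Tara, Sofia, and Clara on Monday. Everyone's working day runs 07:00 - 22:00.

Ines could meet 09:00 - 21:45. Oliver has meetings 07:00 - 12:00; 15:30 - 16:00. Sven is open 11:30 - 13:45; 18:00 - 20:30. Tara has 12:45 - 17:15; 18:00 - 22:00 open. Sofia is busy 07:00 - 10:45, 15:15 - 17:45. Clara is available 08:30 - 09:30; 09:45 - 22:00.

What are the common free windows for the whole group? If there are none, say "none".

Ines free: 09:00-21:45.
Oliver free: 12:00-15:30, 16:00-22:00 (invert busy blocks within the working day).
Sven free: 11:30-13:45, 18:00-20:30.
Tara free: 12:45-17:15, 18:00-22:00.
Sofia free: 10:45-15:15, 17:45-22:00 (invert busy blocks within the working day).
Clara free: 08:30-09:30, 09:45-22:00.
Ines ∩ Oliver: 12:00-15:30, 16:00-21:45.
Ines ∩ Oliver ∩ Sven: 12:00-13:45, 18:00-20:30.
Ines ∩ Oliver ∩ Sven ∩ Tara: 12:45-13:45, 18:00-20:30.
Ines ∩ Oliver ∩ Sven ∩ Tara ∩ Sofia: 12:45-13:45, 18:00-20:30.
Ines ∩ Oliver ∩ Sven ∩ Tara ∩ Sofia ∩ Clara: 12:45-13:45, 18:00-20:30.

12:45-13:45, 18:00-20:30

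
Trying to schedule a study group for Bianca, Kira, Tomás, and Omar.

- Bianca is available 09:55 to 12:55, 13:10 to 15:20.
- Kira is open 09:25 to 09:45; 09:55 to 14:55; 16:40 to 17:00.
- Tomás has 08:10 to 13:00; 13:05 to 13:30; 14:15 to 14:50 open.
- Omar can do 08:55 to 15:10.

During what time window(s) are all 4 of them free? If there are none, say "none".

09:55-12:55, 13:10-13:30, 14:15-14:50

Bianca ∩ Kira: 09:55-12:55, 13:10-14:55.
Bianca ∩ Kira ∩ Tomás: 09:55-12:55, 13:10-13:30, 14:15-14:50.
Bianca ∩ Kira ∩ Tomás ∩ Omar: 09:55-12:55, 13:10-13:30, 14:15-14:50.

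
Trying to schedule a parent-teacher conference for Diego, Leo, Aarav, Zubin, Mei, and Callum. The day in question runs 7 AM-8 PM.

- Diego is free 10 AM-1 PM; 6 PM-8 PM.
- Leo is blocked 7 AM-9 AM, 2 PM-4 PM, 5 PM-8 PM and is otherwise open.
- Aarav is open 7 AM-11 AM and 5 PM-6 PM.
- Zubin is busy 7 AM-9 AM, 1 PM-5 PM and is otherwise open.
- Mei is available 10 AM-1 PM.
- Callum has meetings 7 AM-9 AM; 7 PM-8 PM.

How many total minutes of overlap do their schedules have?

60

Diego free: 10:00-13:00, 18:00-20:00.
Leo free: 09:00-14:00, 16:00-17:00 (invert busy blocks within the working day).
Aarav free: 07:00-11:00, 17:00-18:00.
Zubin free: 09:00-13:00, 17:00-20:00 (invert busy blocks within the working day).
Mei free: 10:00-13:00.
Callum free: 09:00-19:00 (invert busy blocks within the working day).
Diego ∩ Leo: 10:00-13:00.
Diego ∩ Leo ∩ Aarav: 10:00-11:00.
Diego ∩ Leo ∩ Aarav ∩ Zubin: 10:00-11:00.
Diego ∩ Leo ∩ Aarav ∩ Zubin ∩ Mei: 10:00-11:00.
Diego ∩ Leo ∩ Aarav ∩ Zubin ∩ Mei ∩ Callum: 10:00-11:00.
So the common availability across everyone is 10:00-11:00.
That's a single block of 60 minutes.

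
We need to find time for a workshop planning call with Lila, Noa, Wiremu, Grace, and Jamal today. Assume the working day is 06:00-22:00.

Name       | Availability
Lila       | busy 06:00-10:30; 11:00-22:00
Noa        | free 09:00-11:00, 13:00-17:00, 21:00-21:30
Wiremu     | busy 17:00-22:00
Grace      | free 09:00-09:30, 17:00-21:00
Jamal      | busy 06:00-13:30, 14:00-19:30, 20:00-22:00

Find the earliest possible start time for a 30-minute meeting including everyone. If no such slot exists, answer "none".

none

Lila free: 10:30-11:00 (invert busy blocks within the working day).
Noa free: 09:00-11:00, 13:00-17:00, 21:00-21:30.
Wiremu free: 06:00-17:00 (invert busy blocks within the working day).
Grace free: 09:00-09:30, 17:00-21:00.
Jamal free: 13:30-14:00, 19:30-20:00 (invert busy blocks within the working day).
Lila ∩ Noa: 10:30-11:00.
Lila ∩ Noa ∩ Wiremu: 10:30-11:00.
Lila ∩ Noa ∩ Wiremu ∩ Grace: ∅.
Lila ∩ Noa ∩ Wiremu ∩ Grace ∩ Jamal: ∅.
There is no time when everyone is free.
No common window is at least 30 minutes long.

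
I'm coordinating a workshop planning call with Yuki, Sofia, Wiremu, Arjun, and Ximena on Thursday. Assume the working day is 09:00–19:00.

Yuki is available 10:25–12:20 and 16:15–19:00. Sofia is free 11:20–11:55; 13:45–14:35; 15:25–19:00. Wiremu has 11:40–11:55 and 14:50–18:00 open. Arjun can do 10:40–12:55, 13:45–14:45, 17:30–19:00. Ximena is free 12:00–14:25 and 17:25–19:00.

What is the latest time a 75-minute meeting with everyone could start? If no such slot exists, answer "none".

none

Yuki ∩ Sofia: 11:20-11:55, 16:15-19:00.
Yuki ∩ Sofia ∩ Wiremu: 11:40-11:55, 16:15-18:00.
Yuki ∩ Sofia ∩ Wiremu ∩ Arjun: 11:40-11:55, 17:30-18:00.
Yuki ∩ Sofia ∩ Wiremu ∩ Arjun ∩ Ximena: 17:30-18:00.
Those are the intersection windows.
No common window is at least 75 minutes long.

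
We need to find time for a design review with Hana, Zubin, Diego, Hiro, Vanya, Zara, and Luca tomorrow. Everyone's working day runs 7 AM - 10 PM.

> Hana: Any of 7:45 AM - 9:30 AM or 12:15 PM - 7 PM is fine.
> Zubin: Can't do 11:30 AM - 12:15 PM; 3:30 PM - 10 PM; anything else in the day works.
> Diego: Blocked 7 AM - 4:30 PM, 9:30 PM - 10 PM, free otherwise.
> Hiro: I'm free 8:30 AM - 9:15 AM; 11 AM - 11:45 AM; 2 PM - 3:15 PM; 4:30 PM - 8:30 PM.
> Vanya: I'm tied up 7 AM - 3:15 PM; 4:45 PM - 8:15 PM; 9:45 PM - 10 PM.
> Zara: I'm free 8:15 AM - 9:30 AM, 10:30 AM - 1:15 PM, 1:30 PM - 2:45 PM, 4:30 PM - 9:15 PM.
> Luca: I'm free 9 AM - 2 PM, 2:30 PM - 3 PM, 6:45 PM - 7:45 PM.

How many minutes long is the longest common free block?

0

Hana free: 07:45-09:30, 12:15-19:00.
Zubin free: 07:00-11:30, 12:15-15:30 (invert busy blocks within the working day).
Diego free: 16:30-21:30 (invert busy blocks within the working day).
Hiro free: 08:30-09:15, 11:00-11:45, 14:00-15:15, 16:30-20:30.
Vanya free: 15:15-16:45, 20:15-21:45 (invert busy blocks within the working day).
Zara free: 08:15-09:30, 10:30-13:15, 13:30-14:45, 16:30-21:15.
Luca free: 09:00-14:00, 14:30-15:00, 18:45-19:45.
Hana ∩ Zubin: 07:45-09:30, 12:15-15:30.
Hana ∩ Zubin ∩ Diego: ∅.
Hana ∩ Zubin ∩ Diego ∩ Hiro: ∅.
Hana ∩ Zubin ∩ Diego ∩ Hiro ∩ Vanya: ∅.
Hana ∩ Zubin ∩ Diego ∩ Hiro ∩ Vanya ∩ Zara: ∅.
Hana ∩ Zubin ∩ Diego ∩ Hiro ∩ Vanya ∩ Zara ∩ Luca: ∅.
There is no time when everyone is free.
No common window exists, so the longest block is 0 minutes.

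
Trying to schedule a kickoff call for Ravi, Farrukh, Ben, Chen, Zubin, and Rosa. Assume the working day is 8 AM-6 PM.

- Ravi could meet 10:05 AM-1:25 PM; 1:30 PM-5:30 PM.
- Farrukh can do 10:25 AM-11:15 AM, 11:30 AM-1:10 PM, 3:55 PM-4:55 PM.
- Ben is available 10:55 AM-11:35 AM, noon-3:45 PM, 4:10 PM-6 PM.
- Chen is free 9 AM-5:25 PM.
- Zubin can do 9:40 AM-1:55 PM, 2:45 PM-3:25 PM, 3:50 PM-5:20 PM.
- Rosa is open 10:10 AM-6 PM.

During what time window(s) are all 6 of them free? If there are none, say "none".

10:55-11:15, 11:30-11:35, 12:00-13:10, 16:10-16:55

Ravi ∩ Farrukh: 10:25-11:15, 11:30-13:10, 15:55-16:55.
Ravi ∩ Farrukh ∩ Ben: 10:55-11:15, 11:30-11:35, 12:00-13:10, 16:10-16:55.
Ravi ∩ Farrukh ∩ Ben ∩ Chen: 10:55-11:15, 11:30-11:35, 12:00-13:10, 16:10-16:55.
Ravi ∩ Farrukh ∩ Ben ∩ Chen ∩ Zubin: 10:55-11:15, 11:30-11:35, 12:00-13:10, 16:10-16:55.
Ravi ∩ Farrukh ∩ Ben ∩ Chen ∩ Zubin ∩ Rosa: 10:55-11:15, 11:30-11:35, 12:00-13:10, 16:10-16:55.
So the common availability across everyone is 10:55-11:15, 11:30-11:35, 12:00-13:10, 16:10-16:55.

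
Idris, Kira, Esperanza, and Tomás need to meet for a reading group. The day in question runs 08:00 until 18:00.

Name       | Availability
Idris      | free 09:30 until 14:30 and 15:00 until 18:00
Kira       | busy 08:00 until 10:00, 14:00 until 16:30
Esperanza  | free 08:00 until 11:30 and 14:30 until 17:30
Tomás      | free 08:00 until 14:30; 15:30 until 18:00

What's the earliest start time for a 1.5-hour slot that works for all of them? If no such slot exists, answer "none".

10:00

Idris free: 09:30-14:30, 15:00-18:00.
Kira free: 10:00-14:00, 16:30-18:00 (invert busy blocks within the working day).
Esperanza free: 08:00-11:30, 14:30-17:30.
Tomás free: 08:00-14:30, 15:30-18:00.
Idris ∩ Kira: 10:00-14:00, 16:30-18:00.
Idris ∩ Kira ∩ Esperanza: 10:00-11:30, 16:30-17:30.
Idris ∩ Kira ∩ Esperanza ∩ Tomás: 10:00-11:30, 16:30-17:30.
Those are the intersection windows.
The first common window of at least 90 minutes is 10:00-11:30, so the earliest start is 10:00.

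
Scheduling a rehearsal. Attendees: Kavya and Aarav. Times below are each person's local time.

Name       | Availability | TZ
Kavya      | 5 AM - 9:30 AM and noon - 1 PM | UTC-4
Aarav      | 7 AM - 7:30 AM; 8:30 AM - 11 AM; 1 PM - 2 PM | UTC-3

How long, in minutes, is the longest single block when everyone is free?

120

Kavya in UTC: 09:00-13:30, 16:00-17:00 (add 4h to convert from UTC-4).
Aarav in UTC: 10:00-10:30, 11:30-14:00, 16:00-17:00 (add 3h to convert from UTC-3).
Kavya ∩ Aarav: 10:00-10:30, 11:30-13:30, 16:00-17:00.
The longest is 11:30-13:30 at 120 minutes.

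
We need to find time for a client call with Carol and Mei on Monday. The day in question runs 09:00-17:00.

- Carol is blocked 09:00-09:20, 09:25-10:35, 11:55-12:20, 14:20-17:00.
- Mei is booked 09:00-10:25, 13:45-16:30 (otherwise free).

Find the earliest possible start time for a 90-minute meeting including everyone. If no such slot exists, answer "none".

Carol free: 09:20-09:25, 10:35-11:55, 12:20-14:20 (invert busy blocks within the working day).
Mei free: 10:25-13:45, 16:30-17:00 (invert busy blocks within the working day).
Carol ∩ Mei: 10:35-11:55, 12:20-13:45.
No common window is at least 90 minutes long.

none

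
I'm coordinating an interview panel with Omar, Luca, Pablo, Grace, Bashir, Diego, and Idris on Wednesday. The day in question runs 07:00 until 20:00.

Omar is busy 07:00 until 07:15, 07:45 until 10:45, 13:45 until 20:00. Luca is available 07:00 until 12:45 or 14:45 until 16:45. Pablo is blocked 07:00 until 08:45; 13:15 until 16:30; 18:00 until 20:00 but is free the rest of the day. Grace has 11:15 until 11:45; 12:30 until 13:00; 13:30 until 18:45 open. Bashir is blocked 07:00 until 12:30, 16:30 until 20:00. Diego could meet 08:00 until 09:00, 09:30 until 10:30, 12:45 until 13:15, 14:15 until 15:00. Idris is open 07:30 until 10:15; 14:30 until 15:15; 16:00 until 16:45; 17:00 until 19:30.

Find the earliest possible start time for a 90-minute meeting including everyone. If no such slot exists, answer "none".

none

Omar free: 07:15-07:45, 10:45-13:45 (invert busy blocks within the working day).
Luca free: 07:00-12:45, 14:45-16:45.
Pablo free: 08:45-13:15, 16:30-18:00 (invert busy blocks within the working day).
Grace free: 11:15-11:45, 12:30-13:00, 13:30-18:45.
Bashir free: 12:30-16:30 (invert busy blocks within the working day).
Diego free: 08:00-09:00, 09:30-10:30, 12:45-13:15, 14:15-15:00.
Idris free: 07:30-10:15, 14:30-15:15, 16:00-16:45, 17:00-19:30.
Omar ∩ Luca: 07:15-07:45, 10:45-12:45.
Omar ∩ Luca ∩ Pablo: 10:45-12:45.
Omar ∩ Luca ∩ Pablo ∩ Grace: 11:15-11:45, 12:30-12:45.
Omar ∩ Luca ∩ Pablo ∩ Grace ∩ Bashir: 12:30-12:45.
Omar ∩ Luca ∩ Pablo ∩ Grace ∩ Bashir ∩ Diego: ∅.
Omar ∩ Luca ∩ Pablo ∩ Grace ∩ Bashir ∩ Diego ∩ Idris: ∅.
There is no time when everyone is free.
No common window is at least 90 minutes long.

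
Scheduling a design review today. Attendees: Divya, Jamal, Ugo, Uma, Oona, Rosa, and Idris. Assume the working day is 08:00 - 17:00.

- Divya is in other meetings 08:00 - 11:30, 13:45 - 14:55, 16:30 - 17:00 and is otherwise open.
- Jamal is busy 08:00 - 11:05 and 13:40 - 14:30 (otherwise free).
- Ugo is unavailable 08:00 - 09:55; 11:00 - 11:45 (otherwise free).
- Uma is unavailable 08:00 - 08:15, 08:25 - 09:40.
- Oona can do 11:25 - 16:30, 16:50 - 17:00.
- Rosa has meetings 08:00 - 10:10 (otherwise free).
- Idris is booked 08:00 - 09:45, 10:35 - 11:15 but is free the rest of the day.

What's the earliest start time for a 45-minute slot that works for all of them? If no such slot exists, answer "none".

Divya free: 11:30-13:45, 14:55-16:30 (invert busy blocks within the working day).
Jamal free: 11:05-13:40, 14:30-17:00 (invert busy blocks within the working day).
Ugo free: 09:55-11:00, 11:45-17:00 (invert busy blocks within the working day).
Uma free: 08:15-08:25, 09:40-17:00 (invert busy blocks within the working day).
Oona free: 11:25-16:30, 16:50-17:00.
Rosa free: 10:10-17:00 (invert busy blocks within the working day).
Idris free: 09:45-10:35, 11:15-17:00 (invert busy blocks within the working day).
Divya ∩ Jamal: 11:30-13:40, 14:55-16:30.
Divya ∩ Jamal ∩ Ugo: 11:45-13:40, 14:55-16:30.
Divya ∩ Jamal ∩ Ugo ∩ Uma: 11:45-13:40, 14:55-16:30.
Divya ∩ Jamal ∩ Ugo ∩ Uma ∩ Oona: 11:45-13:40, 14:55-16:30.
Divya ∩ Jamal ∩ Ugo ∩ Uma ∩ Oona ∩ Rosa: 11:45-13:40, 14:55-16:30.
Divya ∩ Jamal ∩ Ugo ∩ Uma ∩ Oona ∩ Rosa ∩ Idris: 11:45-13:40, 14:55-16:30.
The first common window of at least 45 minutes is 11:45-13:40, so the earliest start is 11:45.

11:45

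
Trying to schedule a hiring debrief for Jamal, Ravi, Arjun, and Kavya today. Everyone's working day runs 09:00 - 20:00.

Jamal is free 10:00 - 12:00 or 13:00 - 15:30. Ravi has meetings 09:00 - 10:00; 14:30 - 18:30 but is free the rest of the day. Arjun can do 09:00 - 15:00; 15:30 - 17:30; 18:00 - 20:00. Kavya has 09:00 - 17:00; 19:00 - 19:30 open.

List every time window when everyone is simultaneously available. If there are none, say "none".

Jamal free: 10:00-12:00, 13:00-15:30.
Ravi free: 10:00-14:30, 18:30-20:00 (invert busy blocks within the working day).
Arjun free: 09:00-15:00, 15:30-17:30, 18:00-20:00.
Kavya free: 09:00-17:00, 19:00-19:30.
Jamal ∩ Ravi: 10:00-12:00, 13:00-14:30.
Jamal ∩ Ravi ∩ Arjun: 10:00-12:00, 13:00-14:30.
Jamal ∩ Ravi ∩ Arjun ∩ Kavya: 10:00-12:00, 13:00-14:30.
So the common availability across everyone is 10:00-12:00, 13:00-14:30.

10:00-12:00, 13:00-14:30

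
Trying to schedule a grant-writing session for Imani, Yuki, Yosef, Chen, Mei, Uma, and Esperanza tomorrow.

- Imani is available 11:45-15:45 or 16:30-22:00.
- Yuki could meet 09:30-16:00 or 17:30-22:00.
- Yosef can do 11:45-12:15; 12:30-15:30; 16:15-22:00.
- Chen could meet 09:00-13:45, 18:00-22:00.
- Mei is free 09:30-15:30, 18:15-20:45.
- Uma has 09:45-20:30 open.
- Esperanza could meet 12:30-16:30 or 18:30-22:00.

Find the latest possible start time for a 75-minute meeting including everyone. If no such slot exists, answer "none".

Imani ∩ Yuki: 11:45-15:45, 17:30-22:00.
Imani ∩ Yuki ∩ Yosef: 11:45-12:15, 12:30-15:30, 17:30-22:00.
Imani ∩ Yuki ∩ Yosef ∩ Chen: 11:45-12:15, 12:30-13:45, 18:00-22:00.
Imani ∩ Yuki ∩ Yosef ∩ Chen ∩ Mei: 11:45-12:15, 12:30-13:45, 18:15-20:45.
Imani ∩ Yuki ∩ Yosef ∩ Chen ∩ Mei ∩ Uma: 11:45-12:15, 12:30-13:45, 18:15-20:30.
Imani ∩ Yuki ∩ Yosef ∩ Chen ∩ Mei ∩ Uma ∩ Esperanza: 12:30-13:45, 18:30-20:30.
The last common window of at least 75 minutes is 18:30-20:30; a 75-minute meeting can start as late as 19:15 and still end by 20:30.

19:15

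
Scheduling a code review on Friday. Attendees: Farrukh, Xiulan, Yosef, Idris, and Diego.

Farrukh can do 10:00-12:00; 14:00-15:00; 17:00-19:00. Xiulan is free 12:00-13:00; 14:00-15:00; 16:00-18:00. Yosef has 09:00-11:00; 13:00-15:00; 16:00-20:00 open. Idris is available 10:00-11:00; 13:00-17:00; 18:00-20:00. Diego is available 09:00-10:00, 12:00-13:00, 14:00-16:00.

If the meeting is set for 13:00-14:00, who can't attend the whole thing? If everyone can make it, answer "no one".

Farrukh: not fully free for 13:00-14:00. Xiulan: not fully free for 13:00-14:00. Yosef: free for 13:00-14:00. Idris: free for 13:00-14:00. Diego: not fully free for 13:00-14:00.

Diego, Farrukh, Xiulan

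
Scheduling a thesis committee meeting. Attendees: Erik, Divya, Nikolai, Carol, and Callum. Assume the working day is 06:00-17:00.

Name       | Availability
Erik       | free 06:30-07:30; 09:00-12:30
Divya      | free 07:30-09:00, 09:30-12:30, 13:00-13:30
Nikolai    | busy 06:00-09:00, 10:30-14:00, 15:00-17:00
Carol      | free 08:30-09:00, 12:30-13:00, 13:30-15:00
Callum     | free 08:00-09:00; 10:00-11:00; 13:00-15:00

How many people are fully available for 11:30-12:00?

Erik free: 06:30-07:30, 09:00-12:30.
Divya free: 07:30-09:00, 09:30-12:30, 13:00-13:30.
Nikolai free: 09:00-10:30, 14:00-15:00 (invert busy blocks within the working day).
Carol free: 08:30-09:00, 12:30-13:00, 13:30-15:00.
Callum free: 08:00-09:00, 10:00-11:00, 13:00-15:00.
Erik and Divya can make the full 11:30-12:00 slot — that's 2.

2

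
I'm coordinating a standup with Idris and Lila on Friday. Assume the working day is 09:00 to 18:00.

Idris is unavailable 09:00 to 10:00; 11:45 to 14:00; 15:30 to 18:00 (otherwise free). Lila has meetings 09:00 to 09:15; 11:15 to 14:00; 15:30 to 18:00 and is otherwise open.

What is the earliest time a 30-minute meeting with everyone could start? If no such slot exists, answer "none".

Idris free: 10:00-11:45, 14:00-15:30 (invert busy blocks within the working day).
Lila free: 09:15-11:15, 14:00-15:30 (invert busy blocks within the working day).
Idris ∩ Lila: 10:00-11:15, 14:00-15:30.
Those are the intersection windows.
The first common window of at least 30 minutes is 10:00-11:15, so the earliest start is 10:00.

10:00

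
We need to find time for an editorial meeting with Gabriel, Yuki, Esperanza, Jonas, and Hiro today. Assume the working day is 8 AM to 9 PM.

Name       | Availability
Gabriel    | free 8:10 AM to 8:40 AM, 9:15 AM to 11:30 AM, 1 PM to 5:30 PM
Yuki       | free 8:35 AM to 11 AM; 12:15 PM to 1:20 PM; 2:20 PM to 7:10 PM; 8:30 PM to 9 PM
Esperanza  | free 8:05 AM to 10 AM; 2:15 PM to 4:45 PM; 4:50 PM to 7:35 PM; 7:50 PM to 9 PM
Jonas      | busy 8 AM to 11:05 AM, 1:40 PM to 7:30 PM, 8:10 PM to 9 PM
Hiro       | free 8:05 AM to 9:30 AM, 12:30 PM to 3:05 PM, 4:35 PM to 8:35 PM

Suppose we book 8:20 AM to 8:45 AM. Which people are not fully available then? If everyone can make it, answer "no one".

Gabriel free: 08:10-08:40, 09:15-11:30, 13:00-17:30.
Yuki free: 08:35-11:00, 12:15-13:20, 14:20-19:10, 20:30-21:00.
Esperanza free: 08:05-10:00, 14:15-16:45, 16:50-19:35, 19:50-21:00.
Jonas free: 11:05-13:40, 19:30-20:10 (invert busy blocks within the working day).
Hiro free: 08:05-09:30, 12:30-15:05, 16:35-20:35.
Gabriel: not fully free for 08:20-08:45. Yuki: not fully free for 08:20-08:45. Esperanza: free for 08:20-08:45. Jonas: not fully free for 08:20-08:45. Hiro: free for 08:20-08:45.

Gabriel, Jonas, Yuki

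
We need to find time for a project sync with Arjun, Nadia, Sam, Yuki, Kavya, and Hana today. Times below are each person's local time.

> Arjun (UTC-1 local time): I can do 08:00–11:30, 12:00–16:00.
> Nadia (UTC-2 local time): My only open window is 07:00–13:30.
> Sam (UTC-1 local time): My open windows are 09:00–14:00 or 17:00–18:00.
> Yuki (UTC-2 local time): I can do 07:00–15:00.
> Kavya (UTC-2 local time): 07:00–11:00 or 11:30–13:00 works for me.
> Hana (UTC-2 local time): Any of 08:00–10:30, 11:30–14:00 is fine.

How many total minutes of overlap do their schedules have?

Arjun in UTC: 09:00-12:30, 13:00-17:00 (add 1h to convert from UTC-1).
Nadia in UTC: 09:00-15:30 (add 2h to convert from UTC-2).
Sam in UTC: 10:00-15:00, 18:00-19:00 (add 1h to convert from UTC-1).
Yuki in UTC: 09:00-17:00 (add 2h to convert from UTC-2).
Kavya in UTC: 09:00-13:00, 13:30-15:00 (add 2h to convert from UTC-2).
Hana in UTC: 10:00-12:30, 13:30-16:00 (add 2h to convert from UTC-2).
Arjun ∩ Nadia: 09:00-12:30, 13:00-15:30.
Arjun ∩ Nadia ∩ Sam: 10:00-12:30, 13:00-15:00.
Arjun ∩ Nadia ∩ Sam ∩ Yuki: 10:00-12:30, 13:00-15:00.
Arjun ∩ Nadia ∩ Sam ∩ Yuki ∩ Kavya: 10:00-12:30, 13:30-15:00.
Arjun ∩ Nadia ∩ Sam ∩ Yuki ∩ Kavya ∩ Hana: 10:00-12:30, 13:30-15:00.
Summing the common windows: 150 + 90 = 240 minutes.

240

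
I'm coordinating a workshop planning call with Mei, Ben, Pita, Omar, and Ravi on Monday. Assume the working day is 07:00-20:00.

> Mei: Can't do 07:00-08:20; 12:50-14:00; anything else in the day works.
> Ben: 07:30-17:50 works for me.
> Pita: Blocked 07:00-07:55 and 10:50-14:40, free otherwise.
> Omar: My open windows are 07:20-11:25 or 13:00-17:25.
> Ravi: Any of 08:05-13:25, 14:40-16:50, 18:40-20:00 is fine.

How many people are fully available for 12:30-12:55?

Mei free: 08:20-12:50, 14:00-20:00 (invert busy blocks within the working day).
Ben free: 07:30-17:50.
Pita free: 07:55-10:50, 14:40-20:00 (invert busy blocks within the working day).
Omar free: 07:20-11:25, 13:00-17:25.
Ravi free: 08:05-13:25, 14:40-16:50, 18:40-20:00.
Ben and Ravi can make the full 12:30-12:55 slot — that's 2.

2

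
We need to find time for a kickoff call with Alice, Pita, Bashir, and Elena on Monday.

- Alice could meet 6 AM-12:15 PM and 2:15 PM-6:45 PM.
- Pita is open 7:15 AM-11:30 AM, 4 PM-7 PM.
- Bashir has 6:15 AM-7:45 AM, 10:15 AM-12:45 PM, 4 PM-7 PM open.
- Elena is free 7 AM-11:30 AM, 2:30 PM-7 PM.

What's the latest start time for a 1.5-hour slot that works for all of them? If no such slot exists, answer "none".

17:15

Alice ∩ Pita: 07:15-11:30, 16:00-18:45.
Alice ∩ Pita ∩ Bashir: 07:15-07:45, 10:15-11:30, 16:00-18:45.
Alice ∩ Pita ∩ Bashir ∩ Elena: 07:15-07:45, 10:15-11:30, 16:00-18:45.
The last common window of at least 90 minutes is 16:00-18:45; a 90-minute meeting can start as late as 17:15 and still end by 18:45.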